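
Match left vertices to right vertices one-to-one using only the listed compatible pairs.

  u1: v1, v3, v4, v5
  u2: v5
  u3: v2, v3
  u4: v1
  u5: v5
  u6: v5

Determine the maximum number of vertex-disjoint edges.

Unit-capacity flow: source→left, listed edges, right→sink; max matching = max flow.
Augmenting path u1→v1 (+1); matched 1.
Augmenting path u2→v5 (+1); matched 2.
Augmenting path u3→v2 (+1); matched 3.
Augmenting path u4→v1→u1→v3 (+1); matched 4.
No augmenting path remains; maximum matching = 4.
König certificate: {u1, u3, u4, v5} is a vertex cover of size 4 (every listed pair touches it), so no matching can be larger.

4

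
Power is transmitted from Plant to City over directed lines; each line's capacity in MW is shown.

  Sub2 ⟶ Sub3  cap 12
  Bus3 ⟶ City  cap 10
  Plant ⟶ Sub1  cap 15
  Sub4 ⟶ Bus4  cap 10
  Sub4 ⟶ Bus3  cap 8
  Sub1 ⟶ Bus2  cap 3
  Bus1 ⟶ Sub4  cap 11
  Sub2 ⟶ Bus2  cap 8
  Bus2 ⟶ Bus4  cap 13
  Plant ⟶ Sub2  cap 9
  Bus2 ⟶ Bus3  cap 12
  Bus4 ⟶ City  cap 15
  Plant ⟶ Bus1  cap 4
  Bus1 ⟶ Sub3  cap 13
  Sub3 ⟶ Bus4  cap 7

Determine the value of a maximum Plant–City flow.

Augment Plant→Bus1→Sub3→Bus4→City: bottleneck 4, flow now 4.
Augment Plant→Sub2→Bus2→Bus3→City: bottleneck 8, flow now 12.
Augment Plant→Sub2→Sub3→Bus4→City: bottleneck 1, flow now 13.
Augment Plant→Sub1→Bus2→Bus3→City: bottleneck 2, flow now 15.
Augment Plant→Sub1→Bus2→Bus4→City: bottleneck 1, flow now 16.
No augmenting path remains; maximum flow = 16.
In the residual graph, reachable from Plant: {Plant, Sub1}.
Min-cut edges: Plant→Bus1 (4), Plant→Sub2 (9), Sub1→Bus2 (3); capacity 4 + 9 + 3 = 16.
This cut is saturated, so no flow can exceed 16.

16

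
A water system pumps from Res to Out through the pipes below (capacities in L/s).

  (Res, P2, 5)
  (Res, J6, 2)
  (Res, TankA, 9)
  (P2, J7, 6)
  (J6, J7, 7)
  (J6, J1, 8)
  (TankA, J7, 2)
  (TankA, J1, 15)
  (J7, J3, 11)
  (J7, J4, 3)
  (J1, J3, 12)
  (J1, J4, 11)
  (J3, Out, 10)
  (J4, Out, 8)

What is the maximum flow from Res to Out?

16

Augment Res→P2→J7→J3→Out: bottleneck 5, flow now 5.
Augment Res→J6→J7→J3→Out: bottleneck 2, flow now 7.
Augment Res→TankA→J7→J3→Out: bottleneck 2, flow now 9.
Augment Res→TankA→J1→J3→Out: bottleneck 1, flow now 10.
Augment Res→TankA→J1→J4→Out: bottleneck 6, flow now 16.
No augmenting path remains; maximum flow = 16.
In the residual graph, reachable from Res: {Res}.
Min-cut edges: Res→P2 (5), Res→J6 (2), Res→TankA (9); capacity 5 + 2 + 9 = 16.
This cut is saturated, so no flow can exceed 16.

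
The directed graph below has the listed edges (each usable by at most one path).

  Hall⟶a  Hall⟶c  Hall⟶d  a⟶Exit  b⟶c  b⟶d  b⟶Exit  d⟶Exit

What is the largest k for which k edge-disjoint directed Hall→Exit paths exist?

Assign every edge capacity 1; by Menger, the answer equals the max flow.
Path Hall→a→Exit (+1); total 1.
Path Hall→d→Exit (+1); total 2.
No residual Hall→Exit path; max flow = 2.
Certifying cut of size 2: {Hall→a, Hall→d}.

2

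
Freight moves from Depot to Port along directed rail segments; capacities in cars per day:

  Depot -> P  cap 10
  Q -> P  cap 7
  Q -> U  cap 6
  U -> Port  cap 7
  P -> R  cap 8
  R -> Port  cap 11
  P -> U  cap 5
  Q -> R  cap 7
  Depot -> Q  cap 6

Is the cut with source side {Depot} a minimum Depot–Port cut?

Given cut capacity: 10 + 6 = 16.
Augment Depot→P→R→Port: bottleneck 8, flow now 8.
Augment Depot→P→U→Port: bottleneck 2, flow now 10.
Augment Depot→Q→R→Port: bottleneck 3, flow now 13.
Augment Depot→Q→U→Port: bottleneck 3, flow now 16.
No augmenting path remains; maximum flow = 16.
Cut capacity 16 equals the max flow, so it is a minimum cut.

Yes — it is a minimum cut (capacity 16).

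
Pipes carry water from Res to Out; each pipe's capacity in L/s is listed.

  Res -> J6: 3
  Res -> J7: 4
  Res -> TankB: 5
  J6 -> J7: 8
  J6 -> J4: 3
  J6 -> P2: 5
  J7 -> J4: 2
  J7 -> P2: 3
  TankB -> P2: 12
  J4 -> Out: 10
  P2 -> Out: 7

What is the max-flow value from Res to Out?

12

Augment Res→J6→J4→Out: bottleneck 3, flow now 3.
Augment Res→J7→J4→Out: bottleneck 2, flow now 5.
Augment Res→J7→P2→Out: bottleneck 2, flow now 7.
Augment Res→TankB→P2→Out: bottleneck 5, flow now 12.
No augmenting path remains; maximum flow = 12.
In the residual graph, reachable from Res: {Res}.
Min-cut edges: Res→J6 (3), Res→J7 (4), Res→TankB (5); capacity 3 + 4 + 5 = 12.
This cut is saturated, so no flow can exceed 12.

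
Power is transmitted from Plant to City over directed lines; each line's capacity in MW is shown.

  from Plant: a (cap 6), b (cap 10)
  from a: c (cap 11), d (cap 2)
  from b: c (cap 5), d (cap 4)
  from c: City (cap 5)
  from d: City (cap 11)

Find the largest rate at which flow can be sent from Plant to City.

11

Augment Plant→a→c→City: bottleneck 5, flow now 5.
Augment Plant→a→d→City: bottleneck 1, flow now 6.
Augment Plant→b→d→City: bottleneck 4, flow now 10.
Augment Plant→b→c→a→d→City: bottleneck 1, flow now 11. (uses reverse residual edge)
No augmenting path remains; maximum flow = 11.
In the residual graph, reachable from Plant: {Plant, a, b, c}.
Min-cut edges: a→d (2), b→d (4), c→City (5); capacity 2 + 4 + 5 = 11.
This cut is saturated, so no flow can exceed 11.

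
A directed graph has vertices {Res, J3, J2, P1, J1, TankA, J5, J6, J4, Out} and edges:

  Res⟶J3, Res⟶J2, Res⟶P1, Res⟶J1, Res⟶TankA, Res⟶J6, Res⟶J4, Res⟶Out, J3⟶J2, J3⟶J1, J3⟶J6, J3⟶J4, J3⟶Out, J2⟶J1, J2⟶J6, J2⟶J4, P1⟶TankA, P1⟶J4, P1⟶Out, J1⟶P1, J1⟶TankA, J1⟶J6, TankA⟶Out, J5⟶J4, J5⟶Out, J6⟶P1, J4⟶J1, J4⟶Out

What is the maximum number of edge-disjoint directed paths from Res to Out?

5

Assign every edge capacity 1; by Menger, the answer equals the max flow.
Path Res→Out (+1); total 1.
Path Res→J3→Out (+1); total 2.
Path Res→P1→Out (+1); total 3.
Path Res→TankA→Out (+1); total 4.
Path Res→J4→Out (+1); total 5.
No residual Res→Out path; max flow = 5.
Certifying cut of size 5: {J4→Out, P1→Out, Res→J3, Res→Out, TankA→Out}.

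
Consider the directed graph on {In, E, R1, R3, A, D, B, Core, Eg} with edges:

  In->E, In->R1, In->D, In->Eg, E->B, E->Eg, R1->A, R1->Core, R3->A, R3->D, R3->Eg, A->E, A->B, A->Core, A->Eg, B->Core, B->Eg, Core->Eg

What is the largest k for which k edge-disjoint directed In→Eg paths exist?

3

Assign every edge capacity 1; by Menger, the answer equals the max flow.
Path In→Eg (+1); total 1.
Path In→E→Eg (+1); total 2.
Path In→R1→A→Eg (+1); total 3.
No residual In→Eg path; max flow = 3.
Certifying cut of size 3: {In→E, In→Eg, In→R1}.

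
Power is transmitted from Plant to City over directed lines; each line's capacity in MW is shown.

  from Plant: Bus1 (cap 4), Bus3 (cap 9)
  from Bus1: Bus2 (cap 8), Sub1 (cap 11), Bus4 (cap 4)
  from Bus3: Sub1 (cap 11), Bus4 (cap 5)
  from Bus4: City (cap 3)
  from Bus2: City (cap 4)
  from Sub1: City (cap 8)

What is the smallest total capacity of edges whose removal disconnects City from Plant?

Augment Plant→Bus1→Bus4→City: bottleneck 3, flow now 3.
Augment Plant→Bus1→Bus2→City: bottleneck 1, flow now 4.
Augment Plant→Bus3→Sub1→City: bottleneck 8, flow now 12.
Augment Plant→Bus3→Bus4→Bus1→Bus2→City: bottleneck 1, flow now 13. (uses reverse residual edge)
No augmenting path remains; maximum flow = 13.
By max-flow min-cut, the minimum cut capacity equals the max flow.
In the residual graph, reachable from Plant: {Plant}.
Min-cut edges: Plant→Bus1 (4), Plant→Bus3 (9); capacity 4 + 9 = 13.

13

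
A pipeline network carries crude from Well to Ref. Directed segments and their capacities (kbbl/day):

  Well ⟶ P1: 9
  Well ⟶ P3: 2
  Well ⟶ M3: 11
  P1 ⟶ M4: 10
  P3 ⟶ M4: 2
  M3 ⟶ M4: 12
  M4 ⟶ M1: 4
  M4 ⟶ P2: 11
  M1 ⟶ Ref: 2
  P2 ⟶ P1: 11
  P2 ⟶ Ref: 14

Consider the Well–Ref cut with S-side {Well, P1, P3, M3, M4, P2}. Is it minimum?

No — its capacity is 18, but the minimum cut has capacity 13.

Given cut capacity: 4 + 14 = 18.
Augment Well→P1→M4→M1→Ref: bottleneck 2, flow now 2.
Augment Well→P1→M4→P2→Ref: bottleneck 7, flow now 9.
Augment Well→P3→M4→P2→Ref: bottleneck 2, flow now 11.
Augment Well→M3→M4→P2→Ref: bottleneck 2, flow now 13.
No augmenting path remains; maximum flow = 13.
In the residual graph, reachable from Well: {Well, P1, P3, M3, M4, M1}.
Min-cut edges: M4→P2 (11), M1→Ref (2); capacity 11 + 2 = 13.
Cut capacity 18 exceeds the max flow 13, so it is not minimum.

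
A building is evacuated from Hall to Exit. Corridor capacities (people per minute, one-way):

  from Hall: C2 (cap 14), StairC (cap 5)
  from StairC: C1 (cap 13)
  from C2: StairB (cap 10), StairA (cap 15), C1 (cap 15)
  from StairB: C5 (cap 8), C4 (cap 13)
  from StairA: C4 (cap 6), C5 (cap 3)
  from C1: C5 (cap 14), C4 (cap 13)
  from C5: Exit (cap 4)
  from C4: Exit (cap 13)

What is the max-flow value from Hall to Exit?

Augment Hall→StairC→C1→C5→Exit: bottleneck 4, flow now 4.
Augment Hall→StairC→C1→C4→Exit: bottleneck 1, flow now 5.
Augment Hall→C2→StairB→C4→Exit: bottleneck 10, flow now 15.
Augment Hall→C2→StairA→C4→Exit: bottleneck 2, flow now 17.
No augmenting path remains; maximum flow = 17.
In the residual graph, reachable from Hall: {Hall, StairC, C2, StairB, StairA, C1, C5, C4}.
Min-cut edges: C5→Exit (4), C4→Exit (13); capacity 4 + 13 = 17.
This cut is saturated, so no flow can exceed 17.

17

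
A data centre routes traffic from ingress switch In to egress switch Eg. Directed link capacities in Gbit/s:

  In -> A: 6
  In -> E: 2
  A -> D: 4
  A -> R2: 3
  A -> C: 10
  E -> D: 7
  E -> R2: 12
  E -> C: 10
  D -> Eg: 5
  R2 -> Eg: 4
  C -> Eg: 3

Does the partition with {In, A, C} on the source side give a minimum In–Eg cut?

No — its capacity is 12, but the minimum cut has capacity 8.

Given cut capacity: 2 + 4 + 3 + 3 = 12.
Augment In→A→D→Eg: bottleneck 4, flow now 4.
Augment In→A→R2→Eg: bottleneck 2, flow now 6.
Augment In→E→D→Eg: bottleneck 1, flow now 7.
Augment In→E→R2→Eg: bottleneck 1, flow now 8.
No augmenting path remains; maximum flow = 8.
In the residual graph, reachable from In: {In}.
Min-cut edges: In→A (6), In→E (2); capacity 6 + 2 = 8.
Cut capacity 12 exceeds the max flow 8, so it is not minimum.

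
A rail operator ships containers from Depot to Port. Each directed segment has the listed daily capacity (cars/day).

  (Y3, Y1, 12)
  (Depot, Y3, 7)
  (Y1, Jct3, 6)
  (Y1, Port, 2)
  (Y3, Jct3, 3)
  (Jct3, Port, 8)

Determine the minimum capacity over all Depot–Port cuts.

7

Augment Depot→Y3→Jct3→Port: bottleneck 3, flow now 3.
Augment Depot→Y3→Y1→Port: bottleneck 2, flow now 5.
Augment Depot→Y3→Y1→Jct3→Port: bottleneck 2, flow now 7.
No augmenting path remains; maximum flow = 7.
By max-flow min-cut, the minimum cut capacity equals the max flow.
In the residual graph, reachable from Depot: {Depot}.
Min-cut edges: Depot→Y3 (7); capacity 7 = 7.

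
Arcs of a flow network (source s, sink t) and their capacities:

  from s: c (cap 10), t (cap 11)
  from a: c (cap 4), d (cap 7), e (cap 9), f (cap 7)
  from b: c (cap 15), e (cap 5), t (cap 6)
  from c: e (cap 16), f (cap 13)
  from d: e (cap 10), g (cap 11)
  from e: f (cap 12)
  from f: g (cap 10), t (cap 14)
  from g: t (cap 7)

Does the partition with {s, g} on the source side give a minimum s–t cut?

Given cut capacity: 10 + 11 + 7 = 28.
Augment s→t: bottleneck 11, flow now 11.
Augment s→c→f→t: bottleneck 10, flow now 21.
No augmenting path remains; maximum flow = 21.
In the residual graph, reachable from s: {s}.
Min-cut edges: s→c (10), s→t (11); capacity 10 + 11 = 21.
Cut capacity 28 exceeds the max flow 21, so it is not minimum.

No — its capacity is 28, but the minimum cut has capacity 21.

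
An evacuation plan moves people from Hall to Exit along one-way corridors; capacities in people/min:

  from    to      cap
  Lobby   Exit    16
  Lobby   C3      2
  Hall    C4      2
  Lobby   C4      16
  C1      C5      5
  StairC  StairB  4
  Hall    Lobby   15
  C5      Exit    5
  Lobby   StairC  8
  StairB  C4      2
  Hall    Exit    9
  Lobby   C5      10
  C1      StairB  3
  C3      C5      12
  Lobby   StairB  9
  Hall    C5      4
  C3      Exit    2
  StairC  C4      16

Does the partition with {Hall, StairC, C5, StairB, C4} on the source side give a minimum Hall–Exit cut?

Given cut capacity: 15 + 9 + 5 = 29.
Augment Hall→Exit: bottleneck 9, flow now 9.
Augment Hall→Lobby→Exit: bottleneck 15, flow now 24.
Augment Hall→C5→Exit: bottleneck 4, flow now 28.
No augmenting path remains; maximum flow = 28.
In the residual graph, reachable from Hall: {Hall, C4}.
Min-cut edges: Hall→Lobby (15), Hall→C5 (4), Hall→Exit (9); capacity 15 + 4 + 9 = 28.
Cut capacity 29 exceeds the max flow 28, so it is not minimum.

No — its capacity is 29, but the minimum cut has capacity 28.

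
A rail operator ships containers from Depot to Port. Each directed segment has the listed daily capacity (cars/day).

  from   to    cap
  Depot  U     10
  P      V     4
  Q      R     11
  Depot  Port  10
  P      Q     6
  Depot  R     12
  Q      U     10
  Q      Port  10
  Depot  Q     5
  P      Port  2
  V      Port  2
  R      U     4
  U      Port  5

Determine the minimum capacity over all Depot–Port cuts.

Augment Depot→Port: bottleneck 10, flow now 10.
Augment Depot→Q→Port: bottleneck 5, flow now 15.
Augment Depot→U→Port: bottleneck 5, flow now 20.
No augmenting path remains; maximum flow = 20.
By max-flow min-cut, the minimum cut capacity equals the max flow.
In the residual graph, reachable from Depot: {Depot, R, U}.
Min-cut edges: Depot→Q (5), Depot→Port (10), U→Port (5); capacity 5 + 10 + 5 = 20.

20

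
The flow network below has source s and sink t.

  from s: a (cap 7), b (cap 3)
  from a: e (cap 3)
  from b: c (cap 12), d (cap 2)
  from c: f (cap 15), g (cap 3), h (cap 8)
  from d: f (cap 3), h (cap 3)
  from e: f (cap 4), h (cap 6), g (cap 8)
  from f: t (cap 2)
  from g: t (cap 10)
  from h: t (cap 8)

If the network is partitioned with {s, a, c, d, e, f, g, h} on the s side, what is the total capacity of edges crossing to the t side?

Edges leaving {s, a, c, d, e, f, g, h}: s→b (3), f→t (2), g→t (10), h→t (8).
Cut capacity = 3 + 2 + 10 + 8 = 23.

23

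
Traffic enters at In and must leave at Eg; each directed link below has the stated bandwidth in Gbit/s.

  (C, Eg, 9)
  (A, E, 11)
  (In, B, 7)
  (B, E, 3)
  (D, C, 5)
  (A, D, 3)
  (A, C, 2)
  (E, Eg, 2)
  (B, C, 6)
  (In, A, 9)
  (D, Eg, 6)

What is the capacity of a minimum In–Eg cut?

Augment In→A→C→Eg: bottleneck 2, flow now 2.
Augment In→A→D→Eg: bottleneck 3, flow now 5.
Augment In→A→E→Eg: bottleneck 2, flow now 7.
Augment In→B→C→Eg: bottleneck 6, flow now 13.
No augmenting path remains; maximum flow = 13.
By max-flow min-cut, the minimum cut capacity equals the max flow.
In the residual graph, reachable from In: {In, A, B, E}.
Min-cut edges: A→C (2), A→D (3), B→C (6), E→Eg (2); capacity 2 + 3 + 6 + 2 = 13.

13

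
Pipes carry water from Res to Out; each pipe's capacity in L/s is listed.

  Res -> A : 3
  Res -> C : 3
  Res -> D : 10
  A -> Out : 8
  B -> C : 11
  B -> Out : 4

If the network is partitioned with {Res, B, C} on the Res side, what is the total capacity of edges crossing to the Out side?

Edges leaving {Res, B, C}: Res→A (3), Res→D (10), B→Out (4).
Cut capacity = 3 + 10 + 4 = 17.

17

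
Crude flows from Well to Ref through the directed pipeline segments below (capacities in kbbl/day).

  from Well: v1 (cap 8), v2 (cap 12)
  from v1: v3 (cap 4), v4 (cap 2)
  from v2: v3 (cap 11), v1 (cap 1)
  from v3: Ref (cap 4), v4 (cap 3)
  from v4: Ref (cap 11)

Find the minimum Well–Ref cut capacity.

Augment Well→v1→v3→Ref: bottleneck 4, flow now 4.
Augment Well→v1→v4→Ref: bottleneck 2, flow now 6.
Augment Well→v2→v3→v4→Ref: bottleneck 3, flow now 9.
No augmenting path remains; maximum flow = 9.
By max-flow min-cut, the minimum cut capacity equals the max flow.
In the residual graph, reachable from Well: {Well, v1, v2, v3}.
Min-cut edges: v1→v4 (2), v3→v4 (3), v3→Ref (4); capacity 2 + 3 + 4 = 9.

9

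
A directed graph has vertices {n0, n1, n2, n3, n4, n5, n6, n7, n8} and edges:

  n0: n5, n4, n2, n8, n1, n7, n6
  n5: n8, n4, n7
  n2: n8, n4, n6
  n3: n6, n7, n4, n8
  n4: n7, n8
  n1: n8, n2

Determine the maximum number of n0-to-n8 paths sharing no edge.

Assign every edge capacity 1; by Menger, the answer equals the max flow.
Path n0→n8 (+1); total 1.
Path n0→n1→n8 (+1); total 2.
Path n0→n2→n8 (+1); total 3.
Path n0→n4→n8 (+1); total 4.
Path n0→n5→n8 (+1); total 5.
No residual n0→n8 path; max flow = 5.
Certifying cut of size 5: {n0→n1, n0→n2, n0→n4, n0→n5, n0→n8}.

5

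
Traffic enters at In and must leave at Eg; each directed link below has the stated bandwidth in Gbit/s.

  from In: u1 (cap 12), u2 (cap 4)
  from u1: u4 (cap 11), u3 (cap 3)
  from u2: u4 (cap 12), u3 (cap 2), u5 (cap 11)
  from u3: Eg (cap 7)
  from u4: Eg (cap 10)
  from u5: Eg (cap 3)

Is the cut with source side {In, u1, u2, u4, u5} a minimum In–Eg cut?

Given cut capacity: 3 + 2 + 10 + 3 = 18.
Augment In→u1→u3→Eg: bottleneck 3, flow now 3.
Augment In→u1→u4→Eg: bottleneck 9, flow now 12.
Augment In→u2→u3→Eg: bottleneck 2, flow now 14.
Augment In→u2→u4→Eg: bottleneck 1, flow now 15.
Augment In→u2→u5→Eg: bottleneck 1, flow now 16.
No augmenting path remains; maximum flow = 16.
In the residual graph, reachable from In: {In}.
Min-cut edges: In→u1 (12), In→u2 (4); capacity 12 + 4 = 16.
Cut capacity 18 exceeds the max flow 16, so it is not minimum.

No — its capacity is 18, but the minimum cut has capacity 16.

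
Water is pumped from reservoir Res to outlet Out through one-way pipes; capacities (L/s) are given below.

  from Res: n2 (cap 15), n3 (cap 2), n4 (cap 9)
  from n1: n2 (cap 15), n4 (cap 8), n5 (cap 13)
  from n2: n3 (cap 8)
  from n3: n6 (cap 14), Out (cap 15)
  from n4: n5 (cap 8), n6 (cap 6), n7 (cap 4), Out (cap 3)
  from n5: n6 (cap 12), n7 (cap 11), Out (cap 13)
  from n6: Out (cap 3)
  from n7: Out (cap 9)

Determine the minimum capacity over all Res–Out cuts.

19

Augment Res→n3→Out: bottleneck 2, flow now 2.
Augment Res→n4→Out: bottleneck 3, flow now 5.
Augment Res→n2→n3→Out: bottleneck 8, flow now 13.
Augment Res→n4→n5→Out: bottleneck 6, flow now 19.
No augmenting path remains; maximum flow = 19.
By max-flow min-cut, the minimum cut capacity equals the max flow.
In the residual graph, reachable from Res: {Res, n2}.
Min-cut edges: Res→n3 (2), Res→n4 (9), n2→n3 (8); capacity 2 + 9 + 8 = 19.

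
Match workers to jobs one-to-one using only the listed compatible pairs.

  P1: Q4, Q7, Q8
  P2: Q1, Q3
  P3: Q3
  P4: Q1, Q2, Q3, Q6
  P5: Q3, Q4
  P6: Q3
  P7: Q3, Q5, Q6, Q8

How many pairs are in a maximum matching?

6

Unit-capacity flow: source→left, listed edges, right→sink; max matching = max flow.
Augmenting path P1→Q4 (+1); matched 1.
Augmenting path P2→Q1 (+1); matched 2.
Augmenting path P3→Q3 (+1); matched 3.
Augmenting path P4→Q2 (+1); matched 4.
Augmenting path P7→Q5 (+1); matched 5.
Augmenting path P5→Q4→P1→Q7 (+1); matched 6.
No augmenting path remains; maximum matching = 6.
König certificate: {P1, P2, P4, P5, P7, Q3} is a vertex cover of size 6 (every listed pair touches it), so no matching can be larger.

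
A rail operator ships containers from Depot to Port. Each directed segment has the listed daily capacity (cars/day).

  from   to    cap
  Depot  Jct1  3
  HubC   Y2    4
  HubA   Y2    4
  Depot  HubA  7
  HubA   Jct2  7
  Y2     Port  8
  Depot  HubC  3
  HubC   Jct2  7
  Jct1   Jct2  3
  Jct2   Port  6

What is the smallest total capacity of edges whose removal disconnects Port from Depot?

Augment Depot→HubA→Jct2→Port: bottleneck 6, flow now 6.
Augment Depot→HubA→Y2→Port: bottleneck 1, flow now 7.
Augment Depot→HubC→Y2→Port: bottleneck 3, flow now 10.
Augment Depot→Jct1→Jct2→HubA→Y2→Port: bottleneck 3, flow now 13. (uses reverse residual edge)
No augmenting path remains; maximum flow = 13.
By max-flow min-cut, the minimum cut capacity equals the max flow.
In the residual graph, reachable from Depot: {Depot}.
Min-cut edges: Depot→HubA (7), Depot→HubC (3), Depot→Jct1 (3); capacity 7 + 3 + 3 = 13.

13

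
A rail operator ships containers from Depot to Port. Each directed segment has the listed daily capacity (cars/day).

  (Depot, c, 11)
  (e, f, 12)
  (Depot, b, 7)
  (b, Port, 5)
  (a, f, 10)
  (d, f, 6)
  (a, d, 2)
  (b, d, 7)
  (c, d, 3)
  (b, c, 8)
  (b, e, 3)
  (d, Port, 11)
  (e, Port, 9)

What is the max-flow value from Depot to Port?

Augment Depot→b→Port: bottleneck 5, flow now 5.
Augment Depot→b→d→Port: bottleneck 2, flow now 7.
Augment Depot→c→d→Port: bottleneck 3, flow now 10.
No augmenting path remains; maximum flow = 10.
In the residual graph, reachable from Depot: {Depot, c}.
Min-cut edges: Depot→b (7), c→d (3); capacity 7 + 3 = 10.
This cut is saturated, so no flow can exceed 10.

10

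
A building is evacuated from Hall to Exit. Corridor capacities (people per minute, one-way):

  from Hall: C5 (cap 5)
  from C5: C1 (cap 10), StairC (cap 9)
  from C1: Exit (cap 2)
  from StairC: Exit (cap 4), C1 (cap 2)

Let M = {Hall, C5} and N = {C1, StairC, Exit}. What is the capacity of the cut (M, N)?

Edges leaving {Hall, C5}: C5→C1 (10), C5→StairC (9).
Cut capacity = 10 + 9 = 19.

19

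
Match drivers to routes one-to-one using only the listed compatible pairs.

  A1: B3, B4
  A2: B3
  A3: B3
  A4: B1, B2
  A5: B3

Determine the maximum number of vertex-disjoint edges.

Unit-capacity flow: source→left, listed edges, right→sink; max matching = max flow.
Augmenting path A1→B3 (+1); matched 1.
Augmenting path A4→B1 (+1); matched 2.
Augmenting path A2→B3→A1→B4 (+1); matched 3.
No augmenting path remains; maximum matching = 3.
König certificate: {A1, A4, B3} is a vertex cover of size 3 (every listed pair touches it), so no matching can be larger.

3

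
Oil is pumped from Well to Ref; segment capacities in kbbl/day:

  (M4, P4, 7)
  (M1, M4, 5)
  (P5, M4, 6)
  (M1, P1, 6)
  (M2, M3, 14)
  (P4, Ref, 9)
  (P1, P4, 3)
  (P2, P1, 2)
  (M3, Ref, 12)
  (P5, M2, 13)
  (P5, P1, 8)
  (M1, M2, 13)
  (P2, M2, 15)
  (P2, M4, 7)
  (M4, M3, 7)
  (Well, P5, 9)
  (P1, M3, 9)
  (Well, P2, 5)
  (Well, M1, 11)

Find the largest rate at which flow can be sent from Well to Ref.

Augment Well→P5→M4→M3→Ref: bottleneck 6, flow now 6.
Augment Well→P5→P1→M3→Ref: bottleneck 3, flow now 9.
Augment Well→P2→M4→M3→Ref: bottleneck 1, flow now 10.
Augment Well→P2→M4→P4→Ref: bottleneck 4, flow now 14.
Augment Well→M1→M4→P4→Ref: bottleneck 3, flow now 17.
Augment Well→M1→P1→M3→Ref: bottleneck 2, flow now 19.
Augment Well→M1→P1→P4→Ref: bottleneck 2, flow now 21.
No augmenting path remains; maximum flow = 21.
In the residual graph, reachable from Well: {Well, P5, P2, M1, M4, P1, M2, M3, P4}.
Min-cut edges: M3→Ref (12), P4→Ref (9); capacity 12 + 9 = 21.
This cut is saturated, so no flow can exceed 21.

21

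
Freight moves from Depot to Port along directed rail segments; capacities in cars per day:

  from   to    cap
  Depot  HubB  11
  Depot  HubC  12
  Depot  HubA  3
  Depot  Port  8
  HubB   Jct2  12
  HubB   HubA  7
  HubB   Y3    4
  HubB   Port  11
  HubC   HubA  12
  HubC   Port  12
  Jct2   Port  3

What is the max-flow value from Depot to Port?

Augment Depot→Port: bottleneck 8, flow now 8.
Augment Depot→HubB→Port: bottleneck 11, flow now 19.
Augment Depot→HubC→Port: bottleneck 12, flow now 31.
No augmenting path remains; maximum flow = 31.
In the residual graph, reachable from Depot: {Depot, HubA}.
Min-cut edges: Depot→HubB (11), Depot→HubC (12), Depot→Port (8); capacity 11 + 12 + 8 = 31.
This cut is saturated, so no flow can exceed 31.

31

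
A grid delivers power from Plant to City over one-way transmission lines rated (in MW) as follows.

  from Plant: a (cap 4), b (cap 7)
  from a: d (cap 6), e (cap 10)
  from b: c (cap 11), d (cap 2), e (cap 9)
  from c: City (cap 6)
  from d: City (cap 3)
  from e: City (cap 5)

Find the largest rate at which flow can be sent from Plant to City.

Augment Plant→a→d→City: bottleneck 3, flow now 3.
Augment Plant→a→e→City: bottleneck 1, flow now 4.
Augment Plant→b→c→City: bottleneck 6, flow now 10.
Augment Plant→b→e→City: bottleneck 1, flow now 11.
No augmenting path remains; maximum flow = 11.
In the residual graph, reachable from Plant: {Plant}.
Min-cut edges: Plant→a (4), Plant→b (7); capacity 4 + 7 = 11.
This cut is saturated, so no flow can exceed 11.

11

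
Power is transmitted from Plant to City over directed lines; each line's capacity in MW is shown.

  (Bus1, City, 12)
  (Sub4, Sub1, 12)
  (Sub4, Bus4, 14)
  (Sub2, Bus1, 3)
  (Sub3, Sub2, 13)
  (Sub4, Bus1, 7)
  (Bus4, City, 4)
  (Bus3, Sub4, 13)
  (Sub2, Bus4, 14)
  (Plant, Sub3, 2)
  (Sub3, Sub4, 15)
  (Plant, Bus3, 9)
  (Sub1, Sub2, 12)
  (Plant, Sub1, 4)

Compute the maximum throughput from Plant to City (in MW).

14

Augment Plant→Sub3→Sub4→Bus4→City: bottleneck 2, flow now 2.
Augment Plant→Sub1→Sub2→Bus4→City: bottleneck 2, flow now 4.
Augment Plant→Sub1→Sub2→Bus1→City: bottleneck 2, flow now 6.
Augment Plant→Bus3→Sub4→Bus1→City: bottleneck 7, flow now 13.
Augment Plant→Bus3→Sub4→Sub3→Sub2→Bus1→City: bottleneck 1, flow now 14. (uses reverse residual edge)
No augmenting path remains; maximum flow = 14.
In the residual graph, reachable from Plant: {Plant, Sub3, Sub1, Bus3, Sub4, Sub2, Bus4}.
Min-cut edges: Sub4→Bus1 (7), Sub2→Bus1 (3), Bus4→City (4); capacity 7 + 3 + 4 = 14.
This cut is saturated, so no flow can exceed 14.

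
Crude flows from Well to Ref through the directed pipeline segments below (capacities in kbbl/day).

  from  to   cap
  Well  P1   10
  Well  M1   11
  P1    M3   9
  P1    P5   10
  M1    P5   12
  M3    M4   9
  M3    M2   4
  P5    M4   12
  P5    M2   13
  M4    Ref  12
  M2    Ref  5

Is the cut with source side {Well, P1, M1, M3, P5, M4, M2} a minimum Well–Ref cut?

Yes — it is a minimum cut (capacity 17).

Given cut capacity: 12 + 5 = 17.
Augment Well→P1→M3→M4→Ref: bottleneck 9, flow now 9.
Augment Well→P1→P5→M4→Ref: bottleneck 1, flow now 10.
Augment Well→M1→P5→M4→Ref: bottleneck 2, flow now 12.
Augment Well→M1→P5→M2→Ref: bottleneck 5, flow now 17.
No augmenting path remains; maximum flow = 17.
Cut capacity 17 equals the max flow, so it is a minimum cut.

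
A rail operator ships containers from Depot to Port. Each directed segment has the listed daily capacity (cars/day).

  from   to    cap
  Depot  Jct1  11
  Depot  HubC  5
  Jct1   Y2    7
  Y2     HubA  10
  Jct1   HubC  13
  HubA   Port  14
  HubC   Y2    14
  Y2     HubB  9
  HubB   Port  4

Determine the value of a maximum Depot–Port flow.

14

Augment Depot→Jct1→Y2→HubA→Port: bottleneck 7, flow now 7.
Augment Depot→HubC→Y2→HubA→Port: bottleneck 3, flow now 10.
Augment Depot→HubC→Y2→HubB→Port: bottleneck 2, flow now 12.
Augment Depot→Jct1→HubC→Y2→HubB→Port: bottleneck 2, flow now 14.
No augmenting path remains; maximum flow = 14.
In the residual graph, reachable from Depot: {Depot, Jct1, HubC, Y2, HubB}.
Min-cut edges: Y2→HubA (10), HubB→Port (4); capacity 10 + 4 = 14.
This cut is saturated, so no flow can exceed 14.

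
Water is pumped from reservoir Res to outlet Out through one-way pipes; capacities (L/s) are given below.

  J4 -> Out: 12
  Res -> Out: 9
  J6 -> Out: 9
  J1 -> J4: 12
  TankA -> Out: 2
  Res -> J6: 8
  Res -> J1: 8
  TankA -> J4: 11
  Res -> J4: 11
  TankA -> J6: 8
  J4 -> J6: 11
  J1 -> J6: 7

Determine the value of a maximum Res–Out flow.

30

Augment Res→Out: bottleneck 9, flow now 9.
Augment Res→J4→Out: bottleneck 11, flow now 20.
Augment Res→J6→Out: bottleneck 8, flow now 28.
Augment Res→J1→J4→Out: bottleneck 1, flow now 29.
Augment Res→J1→J6→Out: bottleneck 1, flow now 30.
No augmenting path remains; maximum flow = 30.
In the residual graph, reachable from Res: {Res, J1, J4, J6}.
Min-cut edges: Res→Out (9), J4→Out (12), J6→Out (9); capacity 9 + 12 + 9 = 30.
This cut is saturated, so no flow can exceed 30.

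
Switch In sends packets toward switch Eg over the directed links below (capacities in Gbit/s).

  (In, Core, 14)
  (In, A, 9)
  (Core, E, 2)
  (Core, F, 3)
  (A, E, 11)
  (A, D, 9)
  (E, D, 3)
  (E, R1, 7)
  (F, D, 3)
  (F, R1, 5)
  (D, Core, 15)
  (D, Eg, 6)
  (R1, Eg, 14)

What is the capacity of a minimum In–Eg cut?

14

Augment In→A→D→Eg: bottleneck 6, flow now 6.
Augment In→Core→E→R1→Eg: bottleneck 2, flow now 8.
Augment In→Core→F→R1→Eg: bottleneck 3, flow now 11.
Augment In→A→E→R1→Eg: bottleneck 3, flow now 14.
No augmenting path remains; maximum flow = 14.
By max-flow min-cut, the minimum cut capacity equals the max flow.
In the residual graph, reachable from In: {In, Core}.
Min-cut edges: In→A (9), Core→E (2), Core→F (3); capacity 9 + 2 + 3 = 14.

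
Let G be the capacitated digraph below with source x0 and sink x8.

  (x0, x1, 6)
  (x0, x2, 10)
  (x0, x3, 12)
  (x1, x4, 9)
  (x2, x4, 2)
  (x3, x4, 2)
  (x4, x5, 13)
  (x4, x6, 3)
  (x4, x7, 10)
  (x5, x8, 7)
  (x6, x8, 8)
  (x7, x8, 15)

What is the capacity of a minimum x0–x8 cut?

10

Augment x0→x1→x4→x5→x8: bottleneck 6, flow now 6.
Augment x0→x2→x4→x5→x8: bottleneck 1, flow now 7.
Augment x0→x2→x4→x6→x8: bottleneck 1, flow now 8.
Augment x0→x3→x4→x6→x8: bottleneck 2, flow now 10.
No augmenting path remains; maximum flow = 10.
By max-flow min-cut, the minimum cut capacity equals the max flow.
In the residual graph, reachable from x0: {x0, x2, x3}.
Min-cut edges: x0→x1 (6), x2→x4 (2), x3→x4 (2); capacity 6 + 2 + 2 = 10.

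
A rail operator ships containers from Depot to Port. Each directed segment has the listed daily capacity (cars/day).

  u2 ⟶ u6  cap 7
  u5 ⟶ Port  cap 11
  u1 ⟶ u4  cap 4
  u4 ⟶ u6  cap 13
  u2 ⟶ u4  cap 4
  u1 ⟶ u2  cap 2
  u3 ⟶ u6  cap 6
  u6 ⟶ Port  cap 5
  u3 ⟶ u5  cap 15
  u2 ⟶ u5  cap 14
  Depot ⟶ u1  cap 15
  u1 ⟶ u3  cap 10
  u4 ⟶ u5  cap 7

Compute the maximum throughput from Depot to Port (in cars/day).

Augment Depot→u1→u2→u5→Port: bottleneck 2, flow now 2.
Augment Depot→u1→u3→u5→Port: bottleneck 9, flow now 11.
Augment Depot→u1→u3→u6→Port: bottleneck 1, flow now 12.
Augment Depot→u1→u4→u6→Port: bottleneck 3, flow now 15.
No augmenting path remains; maximum flow = 15.
In the residual graph, reachable from Depot: {Depot}.
Min-cut edges: Depot→u1 (15); capacity 15 = 15.
This cut is saturated, so no flow can exceed 15.

15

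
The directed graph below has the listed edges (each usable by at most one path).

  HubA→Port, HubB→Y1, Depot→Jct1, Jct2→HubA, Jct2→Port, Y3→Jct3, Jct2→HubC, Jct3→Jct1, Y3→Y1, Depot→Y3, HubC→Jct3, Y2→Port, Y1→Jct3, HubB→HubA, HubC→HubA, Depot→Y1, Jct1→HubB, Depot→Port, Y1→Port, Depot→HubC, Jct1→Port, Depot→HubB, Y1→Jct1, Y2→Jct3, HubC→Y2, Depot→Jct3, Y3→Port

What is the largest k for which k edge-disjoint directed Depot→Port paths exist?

6

Assign every edge capacity 1; by Menger, the answer equals the max flow.
Path Depot→Port (+1); total 1.
Path Depot→Y3→Port (+1); total 2.
Path Depot→Y1→Port (+1); total 3.
Path Depot→Jct1→Port (+1); total 4.
Path Depot→HubC→Y2→Port (+1); total 5.
Path Depot→HubB→HubA→Port (+1); total 6.
No residual Depot→Port path; max flow = 6.
Certifying cut of size 6: {Depot→HubC, Depot→Port, Depot→Y3, HubB→HubA, Jct1→Port, Y1→Port}.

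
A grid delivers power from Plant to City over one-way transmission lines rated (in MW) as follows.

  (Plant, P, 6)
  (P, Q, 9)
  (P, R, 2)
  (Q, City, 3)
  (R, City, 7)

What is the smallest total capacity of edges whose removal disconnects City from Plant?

5

Augment Plant→P→Q→City: bottleneck 3, flow now 3.
Augment Plant→P→R→City: bottleneck 2, flow now 5.
No augmenting path remains; maximum flow = 5.
By max-flow min-cut, the minimum cut capacity equals the max flow.
In the residual graph, reachable from Plant: {Plant, P, Q}.
Min-cut edges: P→R (2), Q→City (3); capacity 2 + 3 = 5.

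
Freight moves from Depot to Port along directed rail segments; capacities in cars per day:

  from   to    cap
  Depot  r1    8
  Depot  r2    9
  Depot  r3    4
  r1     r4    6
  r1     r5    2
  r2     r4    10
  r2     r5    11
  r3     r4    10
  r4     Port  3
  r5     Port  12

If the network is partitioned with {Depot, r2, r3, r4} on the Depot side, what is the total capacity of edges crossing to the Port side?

Edges leaving {Depot, r2, r3, r4}: Depot→r1 (8), r2→r5 (11), r4→Port (3).
Cut capacity = 8 + 11 + 3 = 22.

22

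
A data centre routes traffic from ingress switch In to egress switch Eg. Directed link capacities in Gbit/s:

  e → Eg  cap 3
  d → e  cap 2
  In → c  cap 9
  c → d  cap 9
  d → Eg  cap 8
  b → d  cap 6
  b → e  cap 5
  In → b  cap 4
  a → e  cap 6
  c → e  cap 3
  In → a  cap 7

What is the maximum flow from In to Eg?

11

Augment In→a→e→Eg: bottleneck 3, flow now 3.
Augment In→b→d→Eg: bottleneck 4, flow now 7.
Augment In→c→d→Eg: bottleneck 4, flow now 11.
No augmenting path remains; maximum flow = 11.
In the residual graph, reachable from In: {In, a, b, c, d, e}.
Min-cut edges: d→Eg (8), e→Eg (3); capacity 8 + 3 = 11.
This cut is saturated, so no flow can exceed 11.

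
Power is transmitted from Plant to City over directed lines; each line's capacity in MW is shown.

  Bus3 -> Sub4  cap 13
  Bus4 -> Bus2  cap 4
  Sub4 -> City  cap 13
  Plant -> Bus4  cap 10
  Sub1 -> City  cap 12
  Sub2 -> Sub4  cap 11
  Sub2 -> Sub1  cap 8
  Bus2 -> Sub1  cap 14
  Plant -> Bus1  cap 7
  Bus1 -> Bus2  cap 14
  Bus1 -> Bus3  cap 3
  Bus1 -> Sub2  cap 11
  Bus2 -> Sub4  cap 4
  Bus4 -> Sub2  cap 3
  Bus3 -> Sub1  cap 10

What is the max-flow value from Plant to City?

Augment Plant→Bus4→Sub2→Sub4→City: bottleneck 3, flow now 3.
Augment Plant→Bus4→Bus2→Sub4→City: bottleneck 4, flow now 7.
Augment Plant→Bus1→Sub2→Sub4→City: bottleneck 6, flow now 13.
Augment Plant→Bus1→Sub2→Sub1→City: bottleneck 1, flow now 14.
No augmenting path remains; maximum flow = 14.
In the residual graph, reachable from Plant: {Plant, Bus4}.
Min-cut edges: Plant→Bus1 (7), Bus4→Sub2 (3), Bus4→Bus2 (4); capacity 7 + 3 + 4 = 14.
This cut is saturated, so no flow can exceed 14.

14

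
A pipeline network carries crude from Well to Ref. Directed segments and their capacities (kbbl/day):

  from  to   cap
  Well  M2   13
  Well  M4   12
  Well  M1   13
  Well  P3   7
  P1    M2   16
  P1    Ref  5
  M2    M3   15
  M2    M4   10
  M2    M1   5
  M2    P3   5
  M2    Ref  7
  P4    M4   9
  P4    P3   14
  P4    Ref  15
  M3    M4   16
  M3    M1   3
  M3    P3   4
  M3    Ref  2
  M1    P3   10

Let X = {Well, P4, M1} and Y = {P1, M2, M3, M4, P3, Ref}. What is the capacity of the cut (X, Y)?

80

Edges leaving {Well, P4, M1}: Well→M2 (13), Well→M4 (12), Well→P3 (7), P4→M4 (9), P4→P3 (14), P4→Ref (15), M1→P3 (10).
Cut capacity = 13 + 12 + 7 + 9 + 14 + 15 + 10 = 80.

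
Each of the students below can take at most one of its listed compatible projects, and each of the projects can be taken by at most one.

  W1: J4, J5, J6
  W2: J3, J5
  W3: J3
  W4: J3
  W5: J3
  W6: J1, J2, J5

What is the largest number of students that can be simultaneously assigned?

Unit-capacity flow: source→left, listed edges, right→sink; max matching = max flow.
Augmenting path W1→J4 (+1); matched 1.
Augmenting path W2→J3 (+1); matched 2.
Augmenting path W6→J1 (+1); matched 3.
Augmenting path W3→J3→W2→J5 (+1); matched 4.
No augmenting path remains; maximum matching = 4.
König certificate: {W1, W2, W6, J3} is a vertex cover of size 4 (every listed pair touches it), so no matching can be larger.

4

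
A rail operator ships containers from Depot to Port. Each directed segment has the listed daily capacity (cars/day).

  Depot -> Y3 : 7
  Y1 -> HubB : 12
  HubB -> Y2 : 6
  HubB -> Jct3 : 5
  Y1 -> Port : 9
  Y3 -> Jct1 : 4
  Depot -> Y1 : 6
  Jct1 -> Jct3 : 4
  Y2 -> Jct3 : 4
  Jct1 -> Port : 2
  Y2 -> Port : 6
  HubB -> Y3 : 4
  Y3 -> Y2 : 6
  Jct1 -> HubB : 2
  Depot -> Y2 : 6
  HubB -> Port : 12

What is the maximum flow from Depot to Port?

Augment Depot→Y1→Port: bottleneck 6, flow now 6.
Augment Depot→Y2→Port: bottleneck 6, flow now 12.
Augment Depot→Y3→Jct1→Port: bottleneck 2, flow now 14.
Augment Depot→Y3→Jct1→HubB→Port: bottleneck 2, flow now 16.
No augmenting path remains; maximum flow = 16.
In the residual graph, reachable from Depot: {Depot, Y3, Y2, Jct3}.
Min-cut edges: Depot→Y1 (6), Y3→Jct1 (4), Y2→Port (6); capacity 6 + 4 + 6 = 16.
This cut is saturated, so no flow can exceed 16.

16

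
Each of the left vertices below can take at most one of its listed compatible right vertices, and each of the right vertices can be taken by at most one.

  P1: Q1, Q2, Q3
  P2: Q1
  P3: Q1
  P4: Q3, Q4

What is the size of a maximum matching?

Unit-capacity flow: source→left, listed edges, right→sink; max matching = max flow.
Augmenting path P1→Q1 (+1); matched 1.
Augmenting path P4→Q3 (+1); matched 2.
Augmenting path P2→Q1→P1→Q2 (+1); matched 3.
No augmenting path remains; maximum matching = 3.
König certificate: {P1, P4, Q1} is a vertex cover of size 3 (every listed pair touches it), so no matching can be larger.

3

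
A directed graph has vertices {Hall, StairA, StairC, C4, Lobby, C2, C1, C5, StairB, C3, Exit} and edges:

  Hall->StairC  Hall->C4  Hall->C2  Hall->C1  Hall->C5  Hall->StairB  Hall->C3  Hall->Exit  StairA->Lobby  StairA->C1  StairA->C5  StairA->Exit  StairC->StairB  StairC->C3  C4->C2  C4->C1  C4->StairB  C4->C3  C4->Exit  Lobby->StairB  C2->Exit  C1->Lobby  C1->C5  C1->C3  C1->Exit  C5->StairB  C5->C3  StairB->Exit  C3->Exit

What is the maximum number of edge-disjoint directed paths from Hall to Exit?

6

Assign every edge capacity 1; by Menger, the answer equals the max flow.
Path Hall→Exit (+1); total 1.
Path Hall→C4→Exit (+1); total 2.
Path Hall→C2→Exit (+1); total 3.
Path Hall→C1→Exit (+1); total 4.
Path Hall→StairB→Exit (+1); total 5.
Path Hall→C3→Exit (+1); total 6.
No residual Hall→Exit path; max flow = 6.
Certifying cut of size 6: {C3→Exit, Hall→C1, Hall→C2, Hall→C4, Hall→Exit, StairB→Exit}.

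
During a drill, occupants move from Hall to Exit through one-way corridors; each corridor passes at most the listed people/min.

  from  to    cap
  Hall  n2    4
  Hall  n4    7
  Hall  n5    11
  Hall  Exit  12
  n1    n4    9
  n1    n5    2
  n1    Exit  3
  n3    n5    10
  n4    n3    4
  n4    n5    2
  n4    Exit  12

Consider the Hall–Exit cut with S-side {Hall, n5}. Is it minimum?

No — its capacity is 23, but the minimum cut has capacity 19.

Given cut capacity: 4 + 7 + 12 = 23.
Augment Hall→Exit: bottleneck 12, flow now 12.
Augment Hall→n4→Exit: bottleneck 7, flow now 19.
No augmenting path remains; maximum flow = 19.
In the residual graph, reachable from Hall: {Hall, n2, n5}.
Min-cut edges: Hall→n4 (7), Hall→Exit (12); capacity 7 + 12 = 19.
Cut capacity 23 exceeds the max flow 19, so it is not minimum.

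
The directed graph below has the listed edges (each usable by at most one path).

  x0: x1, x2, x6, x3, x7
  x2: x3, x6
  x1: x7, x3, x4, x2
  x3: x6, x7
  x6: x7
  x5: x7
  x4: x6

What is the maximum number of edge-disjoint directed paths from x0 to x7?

Assign every edge capacity 1; by Menger, the answer equals the max flow.
Path x0→x7 (+1); total 1.
Path x0→x1→x7 (+1); total 2.
Path x0→x3→x7 (+1); total 3.
Path x0→x6→x7 (+1); total 4.
No residual x0→x7 path; max flow = 4.
Certifying cut of size 4: {x0→x1, x0→x7, x3→x7, x6→x7}.

4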